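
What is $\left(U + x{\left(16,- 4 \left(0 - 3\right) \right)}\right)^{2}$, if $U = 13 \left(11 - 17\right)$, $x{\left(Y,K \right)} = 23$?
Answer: $3025$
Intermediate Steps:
$U = -78$ ($U = 13 \left(-6\right) = -78$)
$\left(U + x{\left(16,- 4 \left(0 - 3\right) \right)}\right)^{2} = \left(-78 + 23\right)^{2} = \left(-55\right)^{2} = 3025$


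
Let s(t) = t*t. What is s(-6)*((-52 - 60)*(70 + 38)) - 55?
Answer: -435511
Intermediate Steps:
s(t) = t²
s(-6)*((-52 - 60)*(70 + 38)) - 55 = (-6)²*((-52 - 60)*(70 + 38)) - 55 = 36*(-112*108) - 55 = 36*(-12096) - 55 = -435456 - 55 = -435511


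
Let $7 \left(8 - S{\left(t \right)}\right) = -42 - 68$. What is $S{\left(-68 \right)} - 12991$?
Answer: $- \frac{90771}{7} \approx -12967.0$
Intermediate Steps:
$S{\left(t \right)} = \frac{166}{7}$ ($S{\left(t \right)} = 8 - \frac{-42 - 68}{7} = 8 - - \frac{110}{7} = 8 + \frac{110}{7} = \frac{166}{7}$)
$S{\left(-68 \right)} - 12991 = \frac{166}{7} - 12991 = - \frac{90771}{7}$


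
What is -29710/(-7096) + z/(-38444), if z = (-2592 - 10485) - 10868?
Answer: 41002655/8524957 ≈ 4.8097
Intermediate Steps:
z = -23945 (z = -13077 - 10868 = -23945)
-29710/(-7096) + z/(-38444) = -29710/(-7096) - 23945/(-38444) = -29710*(-1/7096) - 23945*(-1/38444) = 14855/3548 + 23945/38444 = 41002655/8524957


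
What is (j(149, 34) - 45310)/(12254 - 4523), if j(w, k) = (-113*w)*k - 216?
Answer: -617984/7731 ≈ -79.936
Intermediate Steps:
j(w, k) = -216 - 113*k*w (j(w, k) = -113*k*w - 216 = -216 - 113*k*w)
(j(149, 34) - 45310)/(12254 - 4523) = ((-216 - 113*34*149) - 45310)/(12254 - 4523) = ((-216 - 572458) - 45310)/7731 = (-572674 - 45310)*(1/7731) = -617984*1/7731 = -617984/7731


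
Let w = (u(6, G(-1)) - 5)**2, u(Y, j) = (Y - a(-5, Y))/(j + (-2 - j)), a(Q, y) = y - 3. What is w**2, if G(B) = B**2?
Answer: 28561/16 ≈ 1785.1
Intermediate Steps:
a(Q, y) = -3 + y
u(Y, j) = -3/2 (u(Y, j) = (Y - (-3 + Y))/(j + (-2 - j)) = (Y + (3 - Y))/(-2) = 3*(-1/2) = -3/2)
w = 169/4 (w = (-3/2 - 5)**2 = (-13/2)**2 = 169/4 ≈ 42.250)
w**2 = (169/4)**2 = 28561/16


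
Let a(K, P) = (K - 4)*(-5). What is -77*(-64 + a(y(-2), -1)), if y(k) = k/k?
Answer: 3773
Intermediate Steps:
y(k) = 1
a(K, P) = 20 - 5*K (a(K, P) = (-4 + K)*(-5) = 20 - 5*K)
-77*(-64 + a(y(-2), -1)) = -77*(-64 + (20 - 5*1)) = -77*(-64 + (20 - 5)) = -77*(-64 + 15) = -77*(-49) = 3773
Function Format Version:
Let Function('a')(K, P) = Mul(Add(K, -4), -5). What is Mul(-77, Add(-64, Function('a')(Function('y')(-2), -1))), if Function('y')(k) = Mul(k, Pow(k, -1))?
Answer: 3773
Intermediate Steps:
Function('y')(k) = 1
Function('a')(K, P) = Add(20, Mul(-5, K)) (Function('a')(K, P) = Mul(Add(-4, K), -5) = Add(20, Mul(-5, K)))
Mul(-77, Add(-64, Function('a')(Function('y')(-2), -1))) = Mul(-77, Add(-64, Add(20, Mul(-5, 1)))) = Mul(-77, Add(-64, Add(20, -5))) = Mul(-77, Add(-64, 15)) = Mul(-77, -49) = 3773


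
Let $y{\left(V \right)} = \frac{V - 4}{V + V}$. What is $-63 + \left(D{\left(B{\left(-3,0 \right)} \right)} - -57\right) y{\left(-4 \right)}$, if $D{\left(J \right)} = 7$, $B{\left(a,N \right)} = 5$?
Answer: $1$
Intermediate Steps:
$y{\left(V \right)} = \frac{-4 + V}{2 V}$
$-63 + \left(D{\left(B{\left(-3,0 \right)} \right)} - -57\right) y{\left(-4 \right)} = -63 + \left(7 - -57\right) \frac{-4 - 4}{2 \left(-4\right)} = -63 + \left(7 + 57\right) \frac{1}{2} \left(- \frac{1}{4}\right) \left(-8\right) = -63 + 64 \cdot 1 = -63 + 64 = 1$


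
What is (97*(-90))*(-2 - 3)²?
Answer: -218250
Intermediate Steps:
(97*(-90))*(-2 - 3)² = -8730*(-5)² = -8730*25 = -218250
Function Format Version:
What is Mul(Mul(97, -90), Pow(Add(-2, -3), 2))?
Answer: -218250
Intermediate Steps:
Mul(Mul(97, -90), Pow(Add(-2, -3), 2)) = Mul(-8730, Pow(-5, 2)) = Mul(-8730, 25) = -218250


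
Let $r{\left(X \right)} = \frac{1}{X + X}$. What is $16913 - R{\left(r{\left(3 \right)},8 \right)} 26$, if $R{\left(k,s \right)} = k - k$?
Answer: $16913$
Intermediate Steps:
$r{\left(X \right)} = \frac{1}{2 X}$
$R{\left(k,s \right)} = 0$
$16913 - R{\left(r{\left(3 \right)},8 \right)} 26 = 16913 - 0 \cdot 26 = 16913 - 0 = 16913 + 0 = 16913$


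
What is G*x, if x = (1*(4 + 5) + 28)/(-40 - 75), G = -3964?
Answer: 146668/115 ≈ 1275.4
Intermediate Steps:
x = -37/115 (x = (1*9 + 28)/(-115) = (9 + 28)*(-1/115) = 37*(-1/115) = -37/115 ≈ -0.32174)
G*x = -3964*(-37/115) = 146668/115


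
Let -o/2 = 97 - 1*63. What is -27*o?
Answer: 1836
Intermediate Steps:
o = -68 (o = -2*(97 - 1*63) = -2*(97 - 63) = -2*34 = -68)
-27*o = -27*(-68) = 1836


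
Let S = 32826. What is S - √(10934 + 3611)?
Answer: 32826 - √14545 ≈ 32705.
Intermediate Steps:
S - √(10934 + 3611) = 32826 - √(10934 + 3611) = 32826 - √14545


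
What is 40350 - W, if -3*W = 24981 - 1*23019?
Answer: 41004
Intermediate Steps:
W = -654 (W = -(24981 - 1*23019)/3 = -(24981 - 23019)/3 = -⅓*1962 = -654)
40350 - W = 40350 - 1*(-654) = 40350 + 654 = 41004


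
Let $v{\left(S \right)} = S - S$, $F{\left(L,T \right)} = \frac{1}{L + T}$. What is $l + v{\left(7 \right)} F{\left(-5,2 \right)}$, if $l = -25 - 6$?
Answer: $-31$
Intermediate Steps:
$v{\left(S \right)} = 0$
$l = -31$ ($l = -25 - 6 = -31$)
$l + v{\left(7 \right)} F{\left(-5,2 \right)} = -31 + \frac{0}{-5 + 2} = -31 + \frac{0}{-3} = -31 + 0 \left(- \frac{1}{3}\right) = -31 + 0 = -31$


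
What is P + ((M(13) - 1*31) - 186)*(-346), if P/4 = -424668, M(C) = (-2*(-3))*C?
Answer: -1650578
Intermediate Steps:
M(C) = 6*C
P = -1698672 (P = 4*(-424668) = -1698672)
P + ((M(13) - 1*31) - 186)*(-346) = -1698672 + ((6*13 - 1*31) - 186)*(-346) = -1698672 + ((78 - 31) - 186)*(-346) = -1698672 + (47 - 186)*(-346) = -1698672 - 139*(-346) = -1698672 + 48094 = -1650578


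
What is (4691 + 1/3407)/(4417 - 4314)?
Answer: 15982238/350921 ≈ 45.544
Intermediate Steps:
(4691 + 1/3407)/(4417 - 4314) = (4691 + 1/3407)/103 = (15982238/3407)*(1/103) = 15982238/350921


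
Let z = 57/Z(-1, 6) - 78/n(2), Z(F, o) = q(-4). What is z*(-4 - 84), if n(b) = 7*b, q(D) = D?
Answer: 12210/7 ≈ 1744.3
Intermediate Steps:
Z(F, o) = -4
z = -555/28 (z = 57/(-4) - 78/(7*2) = 57*(-¼) - 78/14 = -57/4 - 78*1/14 = -57/4 - 39/7 = -555/28 ≈ -19.821)
z*(-4 - 84) = -555*(-4 - 84)/28 = -555/28*(-88) = 12210/7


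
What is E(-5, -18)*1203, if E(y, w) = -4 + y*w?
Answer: 103458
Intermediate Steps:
E(y, w) = -4 + w*y
E(-5, -18)*1203 = (-4 - 18*(-5))*1203 = (-4 + 90)*1203 = 86*1203 = 103458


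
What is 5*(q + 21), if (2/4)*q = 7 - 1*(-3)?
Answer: 205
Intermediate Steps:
q = 20 (q = 2*(7 - 1*(-3)) = 2*(7 + 3) = 2*10 = 20)
5*(q + 21) = 5*(20 + 21) = 5*41 = 205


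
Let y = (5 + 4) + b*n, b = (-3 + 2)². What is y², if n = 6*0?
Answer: 81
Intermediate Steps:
n = 0
b = 1 (b = (-1)² = 1)
y = 9 (y = (5 + 4) + 1*0 = 9 + 0 = 9)
y² = 9² = 81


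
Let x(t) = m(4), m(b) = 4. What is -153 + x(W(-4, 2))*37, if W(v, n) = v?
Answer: -5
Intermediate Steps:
x(t) = 4
-153 + x(W(-4, 2))*37 = -153 + 4*37 = -153 + 148 = -5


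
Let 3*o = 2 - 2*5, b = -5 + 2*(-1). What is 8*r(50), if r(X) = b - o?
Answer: -104/3 ≈ -34.667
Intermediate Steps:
b = -7 (b = -5 - 2 = -7)
o = -8/3 (o = (2 - 2*5)/3 = (2 - 10)/3 = (1/3)*(-8) = -8/3 ≈ -2.6667)
r(X) = -13/3 (r(X) = -7 - 1*(-8/3) = -7 + 8/3 = -13/3)
8*r(50) = 8*(-13/3) = -104/3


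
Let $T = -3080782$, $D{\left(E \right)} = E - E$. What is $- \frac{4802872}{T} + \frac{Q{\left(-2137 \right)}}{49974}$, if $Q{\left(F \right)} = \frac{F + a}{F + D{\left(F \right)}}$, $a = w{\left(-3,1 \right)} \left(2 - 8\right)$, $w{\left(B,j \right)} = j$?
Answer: $\frac{256463309070881}{164505191145258} \approx 1.559$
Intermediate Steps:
$D{\left(E \right)} = 0$
$a = -6$ ($a = 1 \left(2 - 8\right) = 1 \left(-6\right) = -6$)
$Q{\left(F \right)} = \frac{-6 + F}{F}$ ($Q{\left(F \right)} = \frac{F - 6}{F + 0} = \frac{-6 + F}{F}$)
$- \frac{4802872}{T} + \frac{Q{\left(-2137 \right)}}{49974} = - \frac{4802872}{-3080782} + \frac{\frac{1}{-2137} \left(-6 - 2137\right)}{49974} = \left(-4802872\right) \left(- \frac{1}{3080782}\right) + \left(- \frac{1}{2137}\right) \left(-2143\right) \frac{1}{49974} = \frac{2401436}{1540391} + \frac{2143}{2137} \cdot \frac{1}{49974} = \frac{2401436}{1540391} + \frac{2143}{106794438} = \frac{256463309070881}{164505191145258}$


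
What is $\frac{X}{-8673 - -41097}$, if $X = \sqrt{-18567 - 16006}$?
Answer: $\frac{i \sqrt{34573}}{32424} \approx 0.0057346 i$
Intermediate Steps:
$X = i \sqrt{34573}$ ($X = \sqrt{-34573} = i \sqrt{34573} \approx 185.94 i$)
$\frac{X}{-8673 - -41097} = \frac{i \sqrt{34573}}{-8673 - -41097} = \frac{i \sqrt{34573}}{-8673 + 41097} = \frac{i \sqrt{34573}}{32424}$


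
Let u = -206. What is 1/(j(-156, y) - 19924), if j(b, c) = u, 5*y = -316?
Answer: -1/20130 ≈ -4.9677e-5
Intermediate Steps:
y = -316/5 (y = (1/5)*(-316) = -316/5 ≈ -63.200)
j(b, c) = -206
1/(j(-156, y) - 19924) = 1/(-206 - 19924) = 1/(-20130) = -1/20130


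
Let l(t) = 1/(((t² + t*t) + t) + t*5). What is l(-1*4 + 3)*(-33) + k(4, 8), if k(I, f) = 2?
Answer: 41/4 ≈ 10.250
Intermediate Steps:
l(t) = 1/(2*t² + 6*t) (l(t) = 1/(((t² + t²) + t) + 5*t) = 1/((2*t² + t) + 5*t) = 1/((t + 2*t²) + 5*t) = 1/(2*t² + 6*t))
l(-1*4 + 3)*(-33) + k(4, 8) = (1/(2*(-1*4 + 3)*(3 + (-1*4 + 3))))*(-33) + 2 = (1/(2*(-4 + 3)*(3 + (-4 + 3))))*(-33) + 2 = ((½)/(-1*(3 - 1)))*(-33) + 2 = ((½)*(-1)/2)*(-33) + 2 = ((½)*(-1)*(½))*(-33) + 2 = -¼*(-33) + 2 = 33/4 + 2 = 41/4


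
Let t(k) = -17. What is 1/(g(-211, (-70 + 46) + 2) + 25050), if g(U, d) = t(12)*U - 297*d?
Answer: 1/35171 ≈ 2.8433e-5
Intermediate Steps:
g(U, d) = -297*d - 17*U (g(U, d) = -17*U - 297*d = -297*d - 17*U)
1/(g(-211, (-70 + 46) + 2) + 25050) = 1/((-297*((-70 + 46) + 2) - 17*(-211)) + 25050) = 1/((-297*(-24 + 2) + 3587) + 25050) = 1/((-297*(-22) + 3587) + 25050) = 1/((6534 + 3587) + 25050) = 1/(10121 + 25050) = 1/35171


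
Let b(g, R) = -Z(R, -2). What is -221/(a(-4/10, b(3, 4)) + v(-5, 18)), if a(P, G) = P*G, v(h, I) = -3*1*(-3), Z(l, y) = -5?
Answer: -221/7 ≈ -31.571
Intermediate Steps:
v(h, I) = 9 (v(h, I) = -3*(-3) = 9)
b(g, R) = 5 (b(g, R) = -1*(-5) = 5)
a(P, G) = G*P
-221/(a(-4/10, b(3, 4)) + v(-5, 18)) = -221/(5*(-4/10) + 9) = -221/(5*(-4*⅒) + 9) = -221/(5*(-⅖) + 9) = -221/(-2 + 9) = -221/7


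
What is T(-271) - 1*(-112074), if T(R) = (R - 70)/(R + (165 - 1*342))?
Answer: 50209493/448 ≈ 1.1207e+5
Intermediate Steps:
T(R) = (-70 + R)/(-177 + R) (T(R) = (-70 + R)/(R + (165 - 342)) = (-70 + R)/(R - 177) = (-70 + R)/(-177 + R))
T(-271) - 1*(-112074) = (-70 - 271)/(-177 - 271) - 1*(-112074) = -341/(-448) + 112074 = -1/448*(-341) + 112074 = 341/448 + 112074 = 50209493/448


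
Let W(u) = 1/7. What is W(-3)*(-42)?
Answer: -6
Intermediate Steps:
W(u) = ⅐
W(-3)*(-42) = (⅐)*(-42) = -6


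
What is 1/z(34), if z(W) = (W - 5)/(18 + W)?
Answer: 52/29 ≈ 1.7931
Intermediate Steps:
z(W) = (-5 + W)/(18 + W)
1/z(34) = 1/((-5 + 34)/(18 + 34)) = 1/(29/52) = 52/29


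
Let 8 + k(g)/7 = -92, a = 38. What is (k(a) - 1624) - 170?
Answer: -2494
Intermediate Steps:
k(g) = -700 (k(g) = -56 + 7*(-92) = -56 - 644 = -700)
(k(a) - 1624) - 170 = (-700 - 1624) - 170 = -2324 - 170 = -2494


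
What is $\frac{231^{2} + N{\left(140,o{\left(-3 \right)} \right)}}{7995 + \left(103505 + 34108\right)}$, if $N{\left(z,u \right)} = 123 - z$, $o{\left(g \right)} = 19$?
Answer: $\frac{6668}{18201} \approx 0.36635$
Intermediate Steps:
$\frac{231^{2} + N{\left(140,o{\left(-3 \right)} \right)}}{7995 + \left(103505 + 34108\right)} = \frac{231^{2} + \left(123 - 140\right)}{7995 + \left(103505 + 34108\right)} = \frac{53361 + \left(123 - 140\right)}{7995 + 137613} = \frac{53361 - 17}{145608} = 53344 \cdot \frac{1}{145608} = \frac{6668}{18201}$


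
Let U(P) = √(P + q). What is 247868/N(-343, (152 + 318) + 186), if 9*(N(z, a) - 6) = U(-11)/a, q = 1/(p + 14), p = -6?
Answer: 138239814647808/3346292765 - 975608448*I*√174/3346292765 ≈ 41311.0 - 3.8458*I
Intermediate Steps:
q = ⅛ (q = 1/(-6 + 14) = 1/8 = ⅛ ≈ 0.12500)
U(P) = √(⅛ + P) (U(P) = √(P + ⅛) = √(⅛ + P))
N(z, a) = 6 + I*√174/(36*a) (N(z, a) = 6 + ((√(2 + 16*(-11))/4)/a)/9 = 6 + ((√(2 - 176)/4)/a)/9 = 6 + ((√(-174)/4)/a)/9 = 6 + (((I*√174)/4)/a)/9 = 6 + ((I*√174/4)/a)/9 = 6 + (I*√174/(4*a))/9 = 6 + I*√174/(36*a))
247868/N(-343, (152 + 318) + 186) = 247868/(6 + I*√174/(36*((152 + 318) + 186))) = 247868/(6 + I*√174/(36*(470 + 186))) = 247868/(6 + (1/36)*I*√174/656) = 247868/(6 + (1/36)*I*√174*(1/656)) = 247868/(6 + I*√174/23616)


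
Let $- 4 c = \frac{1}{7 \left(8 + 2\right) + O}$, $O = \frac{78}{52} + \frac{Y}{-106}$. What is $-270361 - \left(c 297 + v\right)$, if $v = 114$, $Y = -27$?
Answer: $- \frac{4114449959}{15212} \approx -2.7047 \cdot 10^{5}$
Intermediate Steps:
$O = \frac{93}{53}$ ($O = \frac{78}{52} - \frac{27}{-106} = 78 \cdot \frac{1}{52} - - \frac{27}{106} = \frac{3}{2} + \frac{27}{106} = \frac{93}{53} \approx 1.7547$)
$c = - \frac{53}{15212}$ ($c = - \frac{1}{4 \left(7 \left(8 + 2\right) + \frac{93}{53}\right)} = - \frac{1}{4 \left(7 \cdot 10 + \frac{93}{53}\right)} = - \frac{1}{4 \left(70 + \frac{93}{53}\right)} = - \frac{1}{4 \cdot \frac{3803}{53}} = \left(- \frac{1}{4}\right) \frac{53}{3803} = - \frac{53}{15212} \approx -0.0034841$)
$-270361 - \left(c 297 + v\right) = -270361 - \left(\left(- \frac{53}{15212}\right) 297 + 114\right) = -270361 - \left(- \frac{15741}{15212} + 114\right) = -270361 - \frac{1718427}{15212} = - \frac{4114449959}{15212}$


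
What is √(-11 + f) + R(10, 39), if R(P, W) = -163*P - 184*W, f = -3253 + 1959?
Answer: -8806 + 3*I*√145 ≈ -8806.0 + 36.125*I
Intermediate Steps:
f = -1294
R(P, W) = -184*W - 163*P
√(-11 + f) + R(10, 39) = √(-11 - 1294) + (-184*39 - 163*10) = √(-1305) + (-7176 - 1630) = 3*I*√145 - 8806 = -8806 + 3*I*√145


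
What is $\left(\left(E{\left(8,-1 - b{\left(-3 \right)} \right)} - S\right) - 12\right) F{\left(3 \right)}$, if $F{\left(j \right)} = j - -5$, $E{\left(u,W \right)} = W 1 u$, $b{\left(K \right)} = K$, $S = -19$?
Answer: $184$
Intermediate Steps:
$E{\left(u,W \right)} = W u$
$F{\left(j \right)} = 5 + j$ ($F{\left(j \right)} = j + 5 = 5 + j$)
$\left(\left(E{\left(8,-1 - b{\left(-3 \right)} \right)} - S\right) - 12\right) F{\left(3 \right)} = \left(\left(\left(-1 - -3\right) 8 - -19\right) - 12\right) \left(5 + 3\right) = \left(\left(\left(-1 + 3\right) 8 + 19\right) - 12\right) 8 = \left(\left(2 \cdot 8 + 19\right) - 12\right) 8 = \left(\left(16 + 19\right) - 12\right) 8 = \left(35 - 12\right) 8 = 23 \cdot 8 = 184$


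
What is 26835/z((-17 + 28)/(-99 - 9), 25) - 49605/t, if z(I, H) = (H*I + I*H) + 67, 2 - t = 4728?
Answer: 7014228855/15799018 ≈ 443.97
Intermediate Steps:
t = -4726 (t = 2 - 1*4728 = 2 - 4728 = -4726)
z(I, H) = 67 + 2*H*I (z(I, H) = (H*I + H*I) + 67 = 2*H*I + 67 = 67 + 2*H*I)
26835/z((-17 + 28)/(-99 - 9), 25) - 49605/t = 26835/(67 + 2*25*((-17 + 28)/(-99 - 9))) - 49605/(-4726) = 26835/(67 + 2*25*(11/(-108))) - 49605*(-1/4726) = 26835/(67 + 2*25*(11*(-1/108))) + 49605/4726 = 26835/(67 + 2*25*(-11/108)) + 49605/4726 = 26835/(67 - 275/54) + 49605/4726 = 26835/(3343/54) + 49605/4726 = 26835*(54/3343) + 49605/4726 = 1449090/3343 + 49605/4726 = 7014228855/15799018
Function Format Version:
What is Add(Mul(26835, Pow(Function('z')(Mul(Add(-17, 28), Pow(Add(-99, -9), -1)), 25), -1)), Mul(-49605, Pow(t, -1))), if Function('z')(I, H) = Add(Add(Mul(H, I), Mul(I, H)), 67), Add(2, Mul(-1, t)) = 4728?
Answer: Rational(7014228855, 15799018) ≈ 443.97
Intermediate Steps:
t = -4726 (t = Add(2, Mul(-1, 4728)) = Add(2, -4728) = -4726)
Function('z')(I, H) = Add(67, Mul(2, H, I)) (Function('z')(I, H) = Add(Add(Mul(H, I), Mul(H, I)), 67) = Add(Mul(2, H, I), 67) = Add(67, Mul(2, H, I)))
Add(Mul(26835, Pow(Function('z')(Mul(Add(-17, 28), Pow(Add(-99, -9), -1)), 25), -1)), Mul(-49605, Pow(t, -1))) = Add(Mul(26835, Pow(Add(67, Mul(2, 25, Mul(Add(-17, 28), Pow(Add(-99, -9), -1)))), -1)), Mul(-49605, Pow(-4726, -1))) = Add(Mul(26835, Pow(Add(67, Mul(2, 25, Mul(11, Pow(-108, -1)))), -1)), Mul(-49605, Rational(-1, 4726))) = Add(Mul(26835, Pow(Add(67, Mul(2, 25, Mul(11, Rational(-1, 108)))), -1)), Rational(49605, 4726)) = Add(Mul(26835, Pow(Add(67, Mul(2, 25, Rational(-11, 108))), -1)), Rational(49605, 4726)) = Add(Mul(26835, Pow(Add(67, Rational(-275, 54)), -1)), Rational(49605, 4726)) = Add(Mul(26835, Pow(Rational(3343, 54), -1)), Rational(49605, 4726)) = Add(Mul(26835, Rational(54, 3343)), Rational(49605, 4726)) = Add(Rational(1449090, 3343), Rational(49605, 4726)) = Rational(7014228855, 15799018)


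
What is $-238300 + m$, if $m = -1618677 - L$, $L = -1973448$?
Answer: $116471$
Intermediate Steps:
$m = 354771$ ($m = -1618677 - -1973448 = -1618677 + 1973448 = 354771$)
$-238300 + m = -238300 + 354771 = 116471$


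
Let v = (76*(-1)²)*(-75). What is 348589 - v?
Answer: 354289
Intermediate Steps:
v = -5700 (v = (76*1)*(-75) = 76*(-75) = -5700)
348589 - v = 348589 - 1*(-5700) = 348589 + 5700 = 354289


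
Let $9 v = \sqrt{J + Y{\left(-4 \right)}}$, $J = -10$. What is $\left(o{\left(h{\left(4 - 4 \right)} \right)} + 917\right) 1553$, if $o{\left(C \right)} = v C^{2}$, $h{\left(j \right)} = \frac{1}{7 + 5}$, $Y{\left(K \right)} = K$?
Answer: $1424101 + \frac{1553 i \sqrt{14}}{1296} \approx 1.4241 \cdot 10^{6} + 4.4836 i$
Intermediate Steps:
$v = \frac{i \sqrt{14}}{9}$ ($v = \frac{\sqrt{-10 - 4}}{9} = \frac{\sqrt{-14}}{9} = \frac{i \sqrt{14}}{9} \approx 0.41574 i$)
$h{\left(j \right)} = \frac{1}{12}$
$o{\left(C \right)} = \frac{i \sqrt{14} C^{2}}{9}$ ($o{\left(C \right)} = \frac{i \sqrt{14}}{9} C^{2} = \frac{i \sqrt{14} C^{2}}{9}$)
$\left(o{\left(h{\left(4 - 4 \right)} \right)} + 917\right) 1553 = \left(\frac{i \sqrt{14}}{9 \cdot 144} + 917\right) 1553 = \left(\frac{1}{9} i \sqrt{14} \cdot \frac{1}{144} + 917\right) 1553 = \left(\frac{i \sqrt{14}}{1296} + 917\right) 1553 = \left(917 + \frac{i \sqrt{14}}{1296}\right) 1553 = 1424101 + \frac{1553 i \sqrt{14}}{1296}$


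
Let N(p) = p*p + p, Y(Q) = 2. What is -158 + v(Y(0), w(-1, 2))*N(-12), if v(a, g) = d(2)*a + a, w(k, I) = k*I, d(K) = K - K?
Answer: 106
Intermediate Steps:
d(K) = 0
N(p) = p + p**2 (N(p) = p**2 + p = p + p**2)
w(k, I) = I*k
v(a, g) = a (v(a, g) = 0*a + a = 0 + a = a)
-158 + v(Y(0), w(-1, 2))*N(-12) = -158 + 2*(-12*(1 - 12)) = -158 + 2*(-12*(-11)) = -158 + 2*132 = -158 + 264 = 106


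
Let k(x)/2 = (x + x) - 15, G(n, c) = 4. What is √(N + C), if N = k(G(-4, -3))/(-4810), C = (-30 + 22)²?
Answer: 3*√41132715/2405 ≈ 8.0002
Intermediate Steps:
k(x) = -30 + 4*x (k(x) = 2*((x + x) - 15) = 2*(2*x - 15) = 2*(-15 + 2*x) = -30 + 4*x)
C = 64 (C = (-8)² = 64)
N = 7/2405 (N = (-30 + 4*4)/(-4810) = (-30 + 16)*(-1/4810) = -14*(-1/4810) = 7/2405 ≈ 0.0029106)
√(N + C) = √(7/2405 + 64) = √(153927/2405) = 3*√41132715/2405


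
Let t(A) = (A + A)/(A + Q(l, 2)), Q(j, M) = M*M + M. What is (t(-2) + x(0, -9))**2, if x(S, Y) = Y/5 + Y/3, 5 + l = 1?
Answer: 841/25 ≈ 33.640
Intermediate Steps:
l = -4 (l = -5 + 1 = -4)
x(S, Y) = 8*Y/15 (x(S, Y) = Y*(1/5) + Y*(1/3) = Y/5 + Y/3 = 8*Y/15)
Q(j, M) = M + M**2 (Q(j, M) = M**2 + M = M + M**2)
t(A) = 2*A/(6 + A) (t(A) = (A + A)/(A + 2*(1 + 2)) = (2*A)/(A + 2*3) = (2*A)/(A + 6) = (2*A)/(6 + A) = 2*A/(6 + A))
(t(-2) + x(0, -9))**2 = (2*(-2)/(6 - 2) + (8/15)*(-9))**2 = (2*(-2)/4 - 24/5)**2 = (2*(-2)*(1/4) - 24/5)**2 = (-1 - 24/5)**2 = (-29/5)**2 = 841/25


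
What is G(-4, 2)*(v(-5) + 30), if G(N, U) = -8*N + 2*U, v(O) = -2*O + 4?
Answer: 1584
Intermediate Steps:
v(O) = 4 - 2*O
G(-4, 2)*(v(-5) + 30) = (-8*(-4) + 2*2)*((4 - 2*(-5)) + 30) = (32 + 4)*((4 + 10) + 30) = 36*(14 + 30) = 36*44 = 1584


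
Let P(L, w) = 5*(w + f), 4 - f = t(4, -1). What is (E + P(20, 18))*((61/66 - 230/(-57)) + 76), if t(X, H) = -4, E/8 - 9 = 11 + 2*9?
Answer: 7343497/209 ≈ 35136.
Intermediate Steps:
E = 304 (E = 72 + 8*(11 + 2*9) = 72 + 8*(11 + 18) = 72 + 8*29 = 72 + 232 = 304)
f = 8 (f = 4 - 1*(-4) = 4 + 4 = 8)
P(L, w) = 40 + 5*w (P(L, w) = 5*(w + 8) = 5*(8 + w) = 40 + 5*w)
(E + P(20, 18))*((61/66 - 230/(-57)) + 76) = (304 + (40 + 5*18))*((61/66 - 230/(-57)) + 76) = (304 + (40 + 90))*((61*(1/66) - 230*(-1/57)) + 76) = (304 + 130)*((61/66 + 230/57) + 76) = 434*(2073/418 + 76) = 434*(33841/418) = 7343497/209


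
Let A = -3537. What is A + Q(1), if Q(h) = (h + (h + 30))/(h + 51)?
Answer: -45973/13 ≈ -3536.4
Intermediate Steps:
Q(h) = (30 + 2*h)/(51 + h) (Q(h) = (h + (30 + h))/(51 + h) = (30 + 2*h)/(51 + h))
A + Q(1) = -3537 + 2*(15 + 1)/(51 + 1) = -3537 + 2*16/52 = -3537 + 2*(1/52)*16 = -3537 + 8/13 = -45973/13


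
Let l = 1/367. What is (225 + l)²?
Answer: 6818795776/134689 ≈ 50626.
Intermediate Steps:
l = 1/367 ≈ 0.0027248
(225 + l)² = (225 + 1/367)² = (82576/367)² = 6818795776/134689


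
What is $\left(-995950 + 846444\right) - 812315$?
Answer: $-961821$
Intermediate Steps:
$\left(-995950 + 846444\right) - 812315 = -149506 - 812315 = -961821$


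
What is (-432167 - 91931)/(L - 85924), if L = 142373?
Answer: -524098/56449 ≈ -9.2845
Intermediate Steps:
(-432167 - 91931)/(L - 85924) = (-432167 - 91931)/(142373 - 85924) = -524098/56449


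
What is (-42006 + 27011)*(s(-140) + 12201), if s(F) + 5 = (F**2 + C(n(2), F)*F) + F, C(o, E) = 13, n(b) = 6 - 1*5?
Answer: -447390820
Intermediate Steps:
n(b) = 1 (n(b) = 6 - 5 = 1)
s(F) = -5 + F**2 + 14*F (s(F) = -5 + ((F**2 + 13*F) + F) = -5 + (F**2 + 14*F) = -5 + F**2 + 14*F)
(-42006 + 27011)*(s(-140) + 12201) = (-42006 + 27011)*((-5 + (-140)**2 + 14*(-140)) + 12201) = -14995*((-5 + 19600 - 1960) + 12201) = -14995*(17635 + 12201) = -14995*29836 = -447390820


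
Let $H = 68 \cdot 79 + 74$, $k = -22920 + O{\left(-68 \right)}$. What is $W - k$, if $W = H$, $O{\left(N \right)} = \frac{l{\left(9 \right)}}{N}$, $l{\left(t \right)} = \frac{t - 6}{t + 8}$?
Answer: $\frac{32791099}{1156} \approx 28366.0$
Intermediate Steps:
$l{\left(t \right)} = \frac{-6 + t}{8 + t}$
$O{\left(N \right)} = \frac{3}{17 N}$ ($O{\left(N \right)} = \frac{\frac{1}{8 + 9} \left(-6 + 9\right)}{N} = \frac{\frac{1}{17} \cdot 3}{N} = \frac{3}{17 N}$)
$k = - \frac{26495523}{1156}$ ($k = -22920 + \frac{3}{17 \left(-68\right)} = -22920 + \frac{3}{17} \left(- \frac{1}{68}\right) = -22920 - \frac{3}{1156} = - \frac{26495523}{1156} \approx -22920.0$)
$H = 5446$ ($H = 5372 + 74 = 5446$)
$W = 5446$
$W - k = 5446 - - \frac{26495523}{1156} = 5446 + \frac{26495523}{1156} = \frac{32791099}{1156}$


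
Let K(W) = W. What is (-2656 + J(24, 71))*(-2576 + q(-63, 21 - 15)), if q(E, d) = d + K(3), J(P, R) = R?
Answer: 6635695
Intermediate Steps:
q(E, d) = 3 + d (q(E, d) = d + 3 = 3 + d)
(-2656 + J(24, 71))*(-2576 + q(-63, 21 - 15)) = (-2656 + 71)*(-2576 + (3 + (21 - 15))) = -2585*(-2576 + (3 + 6)) = -2585*(-2576 + 9) = -2585*(-2567) = 6635695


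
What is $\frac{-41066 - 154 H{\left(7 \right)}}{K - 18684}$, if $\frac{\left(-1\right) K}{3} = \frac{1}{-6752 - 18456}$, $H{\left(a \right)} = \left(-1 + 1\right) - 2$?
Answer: $\frac{342475888}{156995423} \approx 2.1814$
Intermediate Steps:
$H{\left(a \right)} = -2$ ($H{\left(a \right)} = 0 - 2 = -2$)
$K = \frac{3}{25208}$ ($K = - \frac{3}{-6752 - 18456} = - \frac{3}{-25208} = \left(-3\right) \left(- \frac{1}{25208}\right) = \frac{3}{25208} \approx 0.00011901$)
$\frac{-41066 - 154 H{\left(7 \right)}}{K - 18684} = \frac{-41066 - -308}{\frac{3}{25208} - 18684} = \frac{-41066 + 308}{- \frac{470986269}{25208}} = \left(-40758\right) \left(- \frac{25208}{470986269}\right) = \frac{342475888}{156995423}$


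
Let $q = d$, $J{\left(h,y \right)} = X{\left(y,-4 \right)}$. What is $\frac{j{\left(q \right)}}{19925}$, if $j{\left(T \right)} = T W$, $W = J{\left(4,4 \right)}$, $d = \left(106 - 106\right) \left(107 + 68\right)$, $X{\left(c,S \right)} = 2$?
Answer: $0$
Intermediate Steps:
$J{\left(h,y \right)} = 2$
$d = 0$ ($d = 0 \cdot 175 = 0$)
$W = 2$
$q = 0$
$j{\left(T \right)} = 2 T$ ($j{\left(T \right)} = T 2 = 2 T$)
$\frac{j{\left(q \right)}}{19925} = \frac{2 \cdot 0}{19925} = 0 \cdot \frac{1}{19925} = 0$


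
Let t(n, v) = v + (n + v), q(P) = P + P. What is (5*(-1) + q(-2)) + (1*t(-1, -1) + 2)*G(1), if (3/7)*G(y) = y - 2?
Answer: -20/3 ≈ -6.6667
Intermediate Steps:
q(P) = 2*P
G(y) = -14/3 + 7*y/3 (G(y) = 7*(y - 2)/3 = 7*(-2 + y)/3 = -14/3 + 7*y/3)
t(n, v) = n + 2*v
(5*(-1) + q(-2)) + (1*t(-1, -1) + 2)*G(1) = (5*(-1) + 2*(-2)) + (1*(-1 + 2*(-1)) + 2)*(-14/3 + (7/3)*1) = (-5 - 4) + (1*(-1 - 2) + 2)*(-14/3 + 7/3) = -9 + (1*(-3) + 2)*(-7/3) = -9 + (-3 + 2)*(-7/3) = -9 - 1*(-7/3) = -9 + 7/3 = -20/3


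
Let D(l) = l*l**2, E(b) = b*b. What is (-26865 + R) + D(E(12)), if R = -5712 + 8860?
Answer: 2962267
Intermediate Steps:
E(b) = b**2
D(l) = l**3
R = 3148
(-26865 + R) + D(E(12)) = (-26865 + 3148) + (12**2)**3 = -23717 + 144**3 = -23717 + 2985984 = 2962267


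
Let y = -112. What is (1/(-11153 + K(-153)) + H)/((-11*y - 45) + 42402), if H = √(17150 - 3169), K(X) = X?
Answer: -1/492817234 + √13981/43589 ≈ 0.0027126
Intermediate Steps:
H = √13981 ≈ 118.24
(1/(-11153 + K(-153)) + H)/((-11*y - 45) + 42402) = (1/(-11153 - 153) + √13981)/((-11*(-112) - 45) + 42402) = (1/(-11306) + √13981)/((1232 - 45) + 42402) = (-1/11306 + √13981)/(1187 + 42402) = (-1/11306 + √13981)/43589 = (-1/11306 + √13981)*(1/43589) = -1/492817234 + √13981/43589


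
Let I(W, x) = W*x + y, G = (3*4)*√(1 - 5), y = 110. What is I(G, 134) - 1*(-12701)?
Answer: 12811 + 3216*I ≈ 12811.0 + 3216.0*I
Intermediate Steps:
G = 24*I (G = 12*√(-4) = 12*(2*I) = 24*I ≈ 24.0*I)
I(W, x) = 110 + W*x (I(W, x) = W*x + 110 = 110 + W*x)
I(G, 134) - 1*(-12701) = (110 + (24*I)*134) - 1*(-12701) = (110 + 3216*I) + 12701 = 12811 + 3216*I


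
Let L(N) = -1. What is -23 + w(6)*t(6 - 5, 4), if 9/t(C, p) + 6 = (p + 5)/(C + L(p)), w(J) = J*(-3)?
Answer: -23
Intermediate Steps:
w(J) = -3*J
t(C, p) = 9/(-6 + (5 + p)/(-1 + C)) (t(C, p) = 9/(-6 + (p + 5)/(C - 1)) = 9/(-6 + (5 + p)/(-1 + C)))
-23 + w(6)*t(6 - 5, 4) = -23 + (-3*6)*(9*(-1 + (6 - 5))/(11 + 4 - 6*(6 - 5))) = -23 - 162*(-1 + 1)/(11 + 4 - 6*1) = -23 - 162*0/(11 + 4 - 6) = -23 - 162*0/9 = -23 - 18*0 = -23 + 0 = -23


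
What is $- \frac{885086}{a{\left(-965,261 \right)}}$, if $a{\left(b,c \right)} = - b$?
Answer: $- \frac{885086}{965} \approx -917.19$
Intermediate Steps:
$- \frac{885086}{a{\left(-965,261 \right)}} = - \frac{885086}{\left(-1\right) \left(-965\right)} = - \frac{885086}{965}$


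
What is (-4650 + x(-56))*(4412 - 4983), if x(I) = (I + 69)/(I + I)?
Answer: 297384223/112 ≈ 2.6552e+6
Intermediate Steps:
x(I) = (69 + I)/(2*I) (x(I) = (69 + I)/((2*I)) = (69 + I)*(1/(2*I)) = (69 + I)/(2*I))
(-4650 + x(-56))*(4412 - 4983) = (-4650 + (½)*(69 - 56)/(-56))*(4412 - 4983) = (-4650 + (½)*(-1/56)*13)*(-571) = (-4650 - 13/112)*(-571) = -520813/112*(-571) = 297384223/112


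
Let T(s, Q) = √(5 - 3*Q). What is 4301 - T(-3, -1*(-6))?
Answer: 4301 - I*√13 ≈ 4301.0 - 3.6056*I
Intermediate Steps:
4301 - T(-3, -1*(-6)) = 4301 - √(5 - (-3)*(-6)) = 4301 - √(5 - 3*6) = 4301 - √(5 - 18) = 4301 - √(-13) = 4301 - I*√13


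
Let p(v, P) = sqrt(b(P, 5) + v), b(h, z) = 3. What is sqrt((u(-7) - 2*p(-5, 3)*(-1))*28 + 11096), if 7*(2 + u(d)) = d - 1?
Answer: 2*sqrt(2752 + 14*I*sqrt(2)) ≈ 104.92 + 0.37741*I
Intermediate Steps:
u(d) = -15/7 + d/7 (u(d) = -2 + (d - 1)/7 = -2 + (-1 + d)/7 = -2 + (-1/7 + d/7) = -15/7 + d/7)
p(v, P) = sqrt(3 + v)
sqrt((u(-7) - 2*p(-5, 3)*(-1))*28 + 11096) = sqrt(((-15/7 + (1/7)*(-7)) - 2*sqrt(3 - 5)*(-1))*28 + 11096) = sqrt(((-15/7 - 1) - 2*I*sqrt(2)*(-1))*28 + 11096) = sqrt((-22/7 - 2*I*sqrt(2)*(-1))*28 + 11096) = sqrt((-22/7 + 2*I*sqrt(2))*28 + 11096) = sqrt((-88 + 56*I*sqrt(2)) + 11096) = sqrt(11008 + 56*I*sqrt(2))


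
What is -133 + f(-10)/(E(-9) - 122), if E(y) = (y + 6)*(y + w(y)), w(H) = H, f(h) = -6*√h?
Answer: -133 + 3*I*√10/34 ≈ -133.0 + 0.27902*I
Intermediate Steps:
E(y) = 2*y*(6 + y) (E(y) = (y + 6)*(y + y) = (6 + y)*(2*y) = 2*y*(6 + y))
-133 + f(-10)/(E(-9) - 122) = -133 + (-6*I*√10)/(2*(-9)*(6 - 9) - 122) = -133 + (-6*I*√10)/(2*(-9)*(-3) - 122) = -133 + (-6*I*√10)/(54 - 122) = -133 - 6*I*√10/(-68) = -133 - 6*I*√10*(-1/68) = -133 + 3*I*√10/34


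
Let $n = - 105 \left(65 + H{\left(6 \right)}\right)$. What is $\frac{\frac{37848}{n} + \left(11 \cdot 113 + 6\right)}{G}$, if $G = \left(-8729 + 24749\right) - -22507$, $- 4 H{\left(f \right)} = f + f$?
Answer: $\frac{1348857}{41801795} \approx 0.032268$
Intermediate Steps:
$H{\left(f \right)} = - \frac{f}{2}$ ($H{\left(f \right)} = - \frac{f + f}{4} = - \frac{2 f}{4} = - \frac{f}{2}$)
$n = -6510$ ($n = - 105 \left(65 - 3\right) = \left(-105\right) 62 = -6510$)
$G = 38527$ ($G = 16020 + 22507 = 38527$)
$\frac{\frac{37848}{n} + \left(11 \cdot 113 + 6\right)}{G} = \frac{\frac{37848}{-6510} + \left(11 \cdot 113 + 6\right)}{38527} = \left(37848 \left(- \frac{1}{6510}\right) + \left(1243 + 6\right)\right) \frac{1}{38527} = \left(- \frac{6308}{1085} + 1249\right) \frac{1}{38527} = \frac{1348857}{1085} \cdot \frac{1}{38527} = \frac{1348857}{41801795}$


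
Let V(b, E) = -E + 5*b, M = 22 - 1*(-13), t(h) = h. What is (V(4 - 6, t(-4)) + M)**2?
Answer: 841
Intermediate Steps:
M = 35 (M = 22 + 13 = 35)
(V(4 - 6, t(-4)) + M)**2 = ((-1*(-4) + 5*(4 - 6)) + 35)**2 = ((4 + 5*(-2)) + 35)**2 = ((4 - 10) + 35)**2 = (-6 + 35)**2 = 29**2 = 841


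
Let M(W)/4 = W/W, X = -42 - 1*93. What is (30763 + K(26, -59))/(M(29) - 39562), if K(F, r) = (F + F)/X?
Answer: -4152953/5340330 ≈ -0.77766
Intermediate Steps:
X = -135 (X = -42 - 93 = -135)
K(F, r) = -2*F/135 (K(F, r) = (F + F)/(-135) = (2*F)*(-1/135) = -2*F/135)
M(W) = 4 (M(W) = 4*(W/W) = 4*1 = 4)
(30763 + K(26, -59))/(M(29) - 39562) = (30763 - 2/135*26)/(4 - 39562) = (30763 - 52/135)/(-39558) = (4152953/135)*(-1/39558) = -4152953/5340330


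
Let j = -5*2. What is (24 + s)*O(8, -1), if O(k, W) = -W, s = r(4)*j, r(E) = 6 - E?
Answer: 4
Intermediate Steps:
j = -10
s = -20 (s = (6 - 1*4)*(-10) = (6 - 4)*(-10) = 2*(-10) = -20)
(24 + s)*O(8, -1) = (24 - 20)*(-1*(-1)) = 4*1 = 4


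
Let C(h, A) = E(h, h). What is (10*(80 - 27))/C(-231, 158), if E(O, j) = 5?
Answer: 106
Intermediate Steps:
C(h, A) = 5
(10*(80 - 27))/C(-231, 158) = (10*(80 - 27))/5 = (10*53)*(⅕) = 530*(⅕) = 106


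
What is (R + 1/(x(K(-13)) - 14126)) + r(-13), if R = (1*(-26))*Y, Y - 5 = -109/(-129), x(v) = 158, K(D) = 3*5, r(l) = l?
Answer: -99084379/600624 ≈ -164.97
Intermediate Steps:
K(D) = 15
Y = 754/129 (Y = 5 - 109/(-129) = 5 - 109*(-1/129) = 5 + 109/129 = 754/129 ≈ 5.8450)
R = -19604/129 (R = (1*(-26))*(754/129) = -26*754/129 = -19604/129 ≈ -151.97)
(R + 1/(x(K(-13)) - 14126)) + r(-13) = (-19604/129 + 1/(158 - 14126)) - 13 = (-19604/129 + 1/(-13968)) - 13 = (-19604/129 - 1/13968) - 13 = -91276267/600624 - 13 = -99084379/600624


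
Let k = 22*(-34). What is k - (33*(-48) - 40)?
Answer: 876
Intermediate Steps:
k = -748
k - (33*(-48) - 40) = -748 - (33*(-48) - 40) = -748 - (-1584 - 40) = -748 - 1*(-1624) = -748 + 1624 = 876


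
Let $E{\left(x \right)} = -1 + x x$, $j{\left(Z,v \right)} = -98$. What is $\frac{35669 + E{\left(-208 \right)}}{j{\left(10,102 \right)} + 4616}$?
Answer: $\frac{39466}{2259} \approx 17.471$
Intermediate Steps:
$E{\left(x \right)} = -1 + x^{2}$
$\frac{35669 + E{\left(-208 \right)}}{j{\left(10,102 \right)} + 4616} = \frac{35669 - \left(1 - \left(-208\right)^{2}\right)}{-98 + 4616} = \frac{35669 + \left(-1 + 43264\right)}{4518} = \left(35669 + 43263\right) \frac{1}{4518} = 78932 \cdot \frac{1}{4518} = \frac{39466}{2259}$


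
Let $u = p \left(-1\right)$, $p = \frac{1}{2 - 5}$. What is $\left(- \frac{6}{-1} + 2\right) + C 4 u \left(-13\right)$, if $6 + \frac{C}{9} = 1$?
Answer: $788$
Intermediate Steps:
$p = - \frac{1}{3}$ ($p = \frac{1}{-3} = - \frac{1}{3} \approx -0.33333$)
$C = -45$ ($C = -54 + 9 \cdot 1 = -54 + 9 = -45$)
$u = \frac{1}{3}$ ($u = \left(- \frac{1}{3}\right) \left(-1\right) = \frac{1}{3} \approx 0.33333$)
$\left(- \frac{6}{-1} + 2\right) + C 4 u \left(-13\right) = \left(- \frac{6}{-1} + 2\right) + \left(-45\right) 4 \cdot \frac{1}{3} \left(-13\right) = \left(\left(-6\right) \left(-1\right) + 2\right) + \left(-180\right) \frac{1}{3} \left(-13\right) = \left(6 + 2\right) - -780 = 8 + 780 = 788$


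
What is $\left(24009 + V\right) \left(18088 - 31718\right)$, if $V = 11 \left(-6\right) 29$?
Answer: $-301154850$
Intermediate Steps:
$V = -1914$ ($V = \left(-66\right) 29 = -1914$)
$\left(24009 + V\right) \left(18088 - 31718\right) = \left(24009 - 1914\right) \left(18088 - 31718\right) = 22095 \left(-13630\right) = -301154850$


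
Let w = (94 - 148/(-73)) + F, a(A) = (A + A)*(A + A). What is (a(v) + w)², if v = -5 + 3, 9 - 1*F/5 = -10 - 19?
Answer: 486114304/5329 ≈ 91221.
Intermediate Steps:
F = 190 (F = 45 - 5*(-10 - 19) = 45 - 5*(-29) = 45 + 145 = 190)
v = -2
a(A) = 4*A² (a(A) = (2*A)*(2*A) = 4*A²)
w = 20880/73 (w = (94 - 148/(-73)) + 190 = (94 - 148*(-1/73)) + 190 = (94 + 148/73) + 190 = 7010/73 + 190 = 20880/73 ≈ 286.03)
(a(v) + w)² = (4*(-2)² + 20880/73)² = (4*4 + 20880/73)² = (16 + 20880/73)² = (22048/73)² = 486114304/5329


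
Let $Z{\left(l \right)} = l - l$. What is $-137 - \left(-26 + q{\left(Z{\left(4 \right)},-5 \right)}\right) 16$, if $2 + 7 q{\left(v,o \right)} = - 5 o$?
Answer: $\frac{1585}{7} \approx 226.43$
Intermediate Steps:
$Z{\left(l \right)} = 0$
$q{\left(v,o \right)} = - \frac{2}{7} - \frac{5 o}{7}$ ($q{\left(v,o \right)} = - \frac{2}{7} + \frac{\left(-5\right) o}{7} = - \frac{2}{7} - \frac{5 o}{7}$)
$-137 - \left(-26 + q{\left(Z{\left(4 \right)},-5 \right)}\right) 16 = -137 - \left(-26 - - \frac{23}{7}\right) 16 = -137 - \left(-26 + \left(- \frac{2}{7} + \frac{25}{7}\right)\right) 16 = -137 - \left(-26 + \frac{23}{7}\right) 16 = -137 - \left(- \frac{159}{7}\right) 16 = -137 - - \frac{2544}{7} = -137 + \frac{2544}{7} = \frac{1585}{7}$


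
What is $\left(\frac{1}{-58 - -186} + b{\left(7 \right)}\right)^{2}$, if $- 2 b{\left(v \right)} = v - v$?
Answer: $\frac{1}{16384} \approx 6.1035 \cdot 10^{-5}$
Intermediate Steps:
$b{\left(v \right)} = 0$ ($b{\left(v \right)} = - \frac{v - v}{2} = \left(- \frac{1}{2}\right) 0 = 0$)
$\left(\frac{1}{-58 - -186} + b{\left(7 \right)}\right)^{2} = \left(\frac{1}{-58 - -186} + 0\right)^{2} = \left(\frac{1}{-58 + 186} + 0\right)^{2} = \left(\frac{1}{128} + 0\right)^{2} = \left(\frac{1}{128}\right)^{2} = \frac{1}{16384}$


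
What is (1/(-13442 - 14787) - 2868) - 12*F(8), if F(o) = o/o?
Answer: -81299521/28229 ≈ -2880.0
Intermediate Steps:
F(o) = 1
(1/(-13442 - 14787) - 2868) - 12*F(8) = (1/(-13442 - 14787) - 2868) - 12*1 = (1/(-28229) - 2868) - 12 = (-1/28229 - 2868) - 12 = -80960773/28229 - 12 = -81299521/28229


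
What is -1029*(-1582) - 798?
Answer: 1627080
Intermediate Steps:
-1029*(-1582) - 798 = 1627878 - 798 = 1627080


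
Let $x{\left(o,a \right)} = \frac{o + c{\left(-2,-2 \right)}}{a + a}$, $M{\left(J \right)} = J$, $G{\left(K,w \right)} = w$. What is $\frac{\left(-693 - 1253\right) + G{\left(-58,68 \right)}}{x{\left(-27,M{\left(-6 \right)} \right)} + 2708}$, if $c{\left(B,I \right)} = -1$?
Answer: $- \frac{5634}{8131} \approx -0.6929$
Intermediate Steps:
$x{\left(o,a \right)} = \frac{-1 + o}{2 a}$ ($x{\left(o,a \right)} = \frac{o - 1}{a + a} = \frac{-1 + o}{2 a}$)
$\frac{\left(-693 - 1253\right) + G{\left(-58,68 \right)}}{x{\left(-27,M{\left(-6 \right)} \right)} + 2708} = \frac{\left(-693 - 1253\right) + 68}{\frac{-1 - 27}{2 \left(-6\right)} + 2708} = \frac{-1946 + 68}{\frac{1}{2} \left(- \frac{1}{6}\right) \left(-28\right) + 2708} = - \frac{1878}{\frac{7}{3} + 2708} = - \frac{1878}{\frac{8131}{3}} = \left(-1878\right) \frac{3}{8131} = - \frac{5634}{8131}$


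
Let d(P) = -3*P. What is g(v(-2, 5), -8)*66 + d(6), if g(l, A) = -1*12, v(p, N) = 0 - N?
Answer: -810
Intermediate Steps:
v(p, N) = -N
g(l, A) = -12
g(v(-2, 5), -8)*66 + d(6) = -12*66 - 3*6 = -792 - 18 = -810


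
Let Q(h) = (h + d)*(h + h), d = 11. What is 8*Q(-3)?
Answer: -384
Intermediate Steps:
Q(h) = 2*h*(11 + h) (Q(h) = (h + 11)*(h + h) = (11 + h)*(2*h) = 2*h*(11 + h))
8*Q(-3) = 8*(2*(-3)*(11 - 3)) = 8*(2*(-3)*8) = 8*(-48) = -384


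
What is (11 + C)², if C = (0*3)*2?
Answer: 121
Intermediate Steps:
C = 0 (C = 0*2 = 0)
(11 + C)² = (11 + 0)² = 11² = 121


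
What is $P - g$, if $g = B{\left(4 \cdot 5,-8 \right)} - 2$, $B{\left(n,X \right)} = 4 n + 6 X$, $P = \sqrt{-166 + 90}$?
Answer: $-30 + 2 i \sqrt{19} \approx -30.0 + 8.7178 i$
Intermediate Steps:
$P = 2 i \sqrt{19}$ ($P = \sqrt{-76} = 2 i \sqrt{19} \approx 8.7178 i$)
$g = 30$ ($g = \left(4 \cdot 4 \cdot 5 + 6 \left(-8\right)\right) - 2 = \left(4 \cdot 20 - 48\right) - 2 = \left(80 - 48\right) - 2 = 32 - 2 = 30$)
$P - g = 2 i \sqrt{19} - 30 = -30 + 2 i \sqrt{19}$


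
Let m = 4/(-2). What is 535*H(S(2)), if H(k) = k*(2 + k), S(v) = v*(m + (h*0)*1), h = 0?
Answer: 4280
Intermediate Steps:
m = -2 (m = 4*(-1/2) = -2)
S(v) = -2*v (S(v) = v*(-2 + (0*0)*1) = v*(-2 + 0*1) = v*(-2 + 0) = v*(-2) = -2*v)
535*H(S(2)) = 535*((-2*2)*(2 - 2*2)) = 535*(-4*(2 - 4)) = 535*(-4*(-2)) = 535*8 = 4280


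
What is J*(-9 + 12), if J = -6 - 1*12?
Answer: -54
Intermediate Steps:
J = -18 (J = -6 - 12 = -18)
J*(-9 + 12) = -18*(-9 + 12) = -18*3 = -54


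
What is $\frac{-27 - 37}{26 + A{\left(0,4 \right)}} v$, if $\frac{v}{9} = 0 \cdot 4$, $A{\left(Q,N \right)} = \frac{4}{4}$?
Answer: $0$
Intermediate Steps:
$A{\left(Q,N \right)} = 1$ ($A{\left(Q,N \right)} = 4 \cdot \frac{1}{4} = 1$)
$v = 0$ ($v = 9 \cdot 0 \cdot 4 = 9 \cdot 0 = 0$)
$\frac{-27 - 37}{26 + A{\left(0,4 \right)}} v = \frac{-27 - 37}{26 + 1} \cdot 0 = - \frac{64}{27} \cdot 0 = \left(-64\right) \frac{1}{27} \cdot 0 = \left(- \frac{64}{27}\right) 0 = 0$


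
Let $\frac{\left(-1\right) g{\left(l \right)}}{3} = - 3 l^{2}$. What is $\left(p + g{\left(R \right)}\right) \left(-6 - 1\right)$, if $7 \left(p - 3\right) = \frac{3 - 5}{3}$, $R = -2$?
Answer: $- \frac{817}{3} \approx -272.33$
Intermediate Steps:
$g{\left(l \right)} = 9 l^{2}$ ($g{\left(l \right)} = - 3 \left(- 3 l^{2}\right) = 9 l^{2}$)
$p = \frac{61}{21}$ ($p = 3 + \frac{\left(3 - 5\right) \frac{1}{3}}{7} = 3 + \frac{\left(-2\right) \frac{1}{3}}{7} = 3 + \frac{1}{7} \left(- \frac{2}{3}\right) = 3 - \frac{2}{21} = \frac{61}{21} \approx 2.9048$)
$\left(p + g{\left(R \right)}\right) \left(-6 - 1\right) = \left(\frac{61}{21} + 9 \left(-2\right)^{2}\right) \left(-6 - 1\right) = \left(\frac{61}{21} + 9 \cdot 4\right) \left(-7\right) = \left(\frac{61}{21} + 36\right) \left(-7\right) = \frac{817}{21} \left(-7\right) = - \frac{817}{3}$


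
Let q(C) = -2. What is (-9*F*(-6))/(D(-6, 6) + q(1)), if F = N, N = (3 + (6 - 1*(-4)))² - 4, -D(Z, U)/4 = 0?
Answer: -4455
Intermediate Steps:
D(Z, U) = 0 (D(Z, U) = -4*0 = 0)
N = 165 (N = (3 + (6 + 4))² - 4 = (3 + 10)² - 4 = 13² - 4 = 169 - 4 = 165)
F = 165
(-9*F*(-6))/(D(-6, 6) + q(1)) = (-1485*(-6))/(0 - 2) = -9*(-990)/(-2) = 8910*(-½) = -4455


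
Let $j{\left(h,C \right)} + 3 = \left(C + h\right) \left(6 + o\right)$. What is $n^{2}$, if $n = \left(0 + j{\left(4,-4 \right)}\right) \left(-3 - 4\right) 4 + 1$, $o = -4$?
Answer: $7225$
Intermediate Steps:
$j{\left(h,C \right)} = -3 + 2 C + 2 h$ ($j{\left(h,C \right)} = -3 + \left(C + h\right) \left(6 - 4\right) = -3 + \left(C + h\right) 2 = -3 + \left(2 C + 2 h\right) = -3 + 2 C + 2 h$)
$n = 85$ ($n = \left(0 + \left(-3 + 2 \left(-4\right) + 2 \cdot 4\right)\right) \left(-3 - 4\right) 4 + 1 = \left(0 - 3\right) \left(-7\right) 4 + 1 = \left(-3\right) \left(-7\right) 4 + 1 = 21 \cdot 4 + 1 = 84 + 1 = 85$)
$n^{2} = 85^{2} = 7225$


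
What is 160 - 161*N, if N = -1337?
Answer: 215417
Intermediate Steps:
160 - 161*N = 160 - 161*(-1337) = 160 + 215257 = 215417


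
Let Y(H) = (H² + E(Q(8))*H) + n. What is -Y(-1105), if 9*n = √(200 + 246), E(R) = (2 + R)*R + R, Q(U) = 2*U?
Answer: -885105 - √446/9 ≈ -8.8511e+5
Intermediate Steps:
E(R) = R + R*(2 + R) (E(R) = R*(2 + R) + R = R + R*(2 + R))
n = √446/9 (n = √(200 + 246)/9 = √446/9 ≈ 2.3465)
Y(H) = H² + 304*H + √446/9 (Y(H) = (H² + ((2*8)*(3 + 2*8))*H) + √446/9 = (H² + (16*(3 + 16))*H) + √446/9 = (H² + (16*19)*H) + √446/9 = (H² + 304*H) + √446/9 = H² + 304*H + √446/9)
-Y(-1105) = -((-1105)² + 304*(-1105) + √446/9) = -(1221025 - 335920 + √446/9) = -(885105 + √446/9) = -885105 - √446/9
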